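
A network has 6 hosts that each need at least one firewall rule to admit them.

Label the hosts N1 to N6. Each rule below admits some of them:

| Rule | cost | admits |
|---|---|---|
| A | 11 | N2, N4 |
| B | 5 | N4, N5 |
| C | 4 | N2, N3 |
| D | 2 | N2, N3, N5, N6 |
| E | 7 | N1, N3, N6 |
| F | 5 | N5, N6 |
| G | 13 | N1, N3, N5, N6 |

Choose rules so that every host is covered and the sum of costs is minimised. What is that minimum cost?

B, D, E together cover every host (B ∪ D ∪ E = {N1, N2, N3, N4, N5, N6}); total cost 5 + 2 + 7 = 14.
No covering selection has total cost below 14.

14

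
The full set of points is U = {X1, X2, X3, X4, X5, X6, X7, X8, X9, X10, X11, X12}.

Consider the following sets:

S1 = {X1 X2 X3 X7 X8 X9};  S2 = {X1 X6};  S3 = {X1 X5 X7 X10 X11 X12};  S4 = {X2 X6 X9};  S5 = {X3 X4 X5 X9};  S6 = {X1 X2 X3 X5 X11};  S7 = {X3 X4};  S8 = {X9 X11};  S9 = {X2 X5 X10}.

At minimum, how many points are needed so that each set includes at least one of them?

4

H = {X3, X5, X6, X11} meets every set (each contains at least one member of H), and |H| = 4.
The sets S2, S7, S8, S9 are pairwise disjoint, so any hitting set needs a separate point for each — at least 4. Hence 4 is optimal.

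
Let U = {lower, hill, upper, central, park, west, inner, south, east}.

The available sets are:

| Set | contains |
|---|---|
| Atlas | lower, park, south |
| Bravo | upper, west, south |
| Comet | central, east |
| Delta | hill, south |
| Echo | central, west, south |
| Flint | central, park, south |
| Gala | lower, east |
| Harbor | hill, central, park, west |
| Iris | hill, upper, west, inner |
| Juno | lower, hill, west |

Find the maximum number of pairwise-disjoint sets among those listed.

3

Flint, Gala, Iris are pairwise disjoint (Flint={central,park,south}; Gala={lower,east}; Iris={hill,upper,west,inner}).
Every remaining set overlaps one of these, and no 4 of the listed sets are pairwise disjoint, so 3 is the maximum.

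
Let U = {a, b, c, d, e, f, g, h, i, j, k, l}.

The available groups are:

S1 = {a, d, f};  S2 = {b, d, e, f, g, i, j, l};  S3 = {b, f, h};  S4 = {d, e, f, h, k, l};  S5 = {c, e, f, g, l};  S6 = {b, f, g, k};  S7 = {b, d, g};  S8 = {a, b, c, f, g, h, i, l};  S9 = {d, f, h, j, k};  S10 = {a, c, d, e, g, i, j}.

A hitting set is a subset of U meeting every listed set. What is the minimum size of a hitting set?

2

The 2 points {d, f} hit every group.
The groups S3, S10 are pairwise disjoint, so any hitting set needs a separate point for each — at least 2. Hence 2 is optimal.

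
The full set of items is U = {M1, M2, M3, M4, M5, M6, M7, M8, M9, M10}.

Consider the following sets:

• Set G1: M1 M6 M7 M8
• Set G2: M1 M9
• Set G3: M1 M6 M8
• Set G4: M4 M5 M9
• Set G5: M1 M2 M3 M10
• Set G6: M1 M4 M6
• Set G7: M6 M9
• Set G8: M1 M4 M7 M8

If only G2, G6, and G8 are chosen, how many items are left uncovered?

Union of G2, G6, G8 = {M1, M4, M6, M7, M8, M9}.
Not covered: M2, M3, M5, M10 — 4 items.

4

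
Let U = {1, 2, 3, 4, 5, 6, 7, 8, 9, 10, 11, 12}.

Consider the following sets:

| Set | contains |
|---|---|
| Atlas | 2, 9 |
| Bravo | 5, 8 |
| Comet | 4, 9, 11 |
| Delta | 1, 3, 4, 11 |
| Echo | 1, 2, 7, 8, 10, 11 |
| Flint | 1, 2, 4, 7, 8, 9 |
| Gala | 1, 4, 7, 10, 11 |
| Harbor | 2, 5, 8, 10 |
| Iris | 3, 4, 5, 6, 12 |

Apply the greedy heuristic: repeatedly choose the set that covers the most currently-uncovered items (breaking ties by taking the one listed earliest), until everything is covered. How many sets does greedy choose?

Greedy: pick Echo (covers 6 new) → pick Iris (covers 5 new) → pick Atlas (covers 1 new). Total picks: 3.

3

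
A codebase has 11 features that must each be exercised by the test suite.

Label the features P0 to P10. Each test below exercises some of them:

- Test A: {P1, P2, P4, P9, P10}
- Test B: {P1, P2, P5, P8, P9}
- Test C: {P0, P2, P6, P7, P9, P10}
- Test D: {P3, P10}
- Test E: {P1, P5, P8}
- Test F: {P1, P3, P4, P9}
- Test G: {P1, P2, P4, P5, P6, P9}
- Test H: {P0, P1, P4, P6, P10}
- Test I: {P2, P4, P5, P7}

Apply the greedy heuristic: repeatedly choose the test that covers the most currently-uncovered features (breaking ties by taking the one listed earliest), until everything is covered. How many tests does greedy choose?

3

Greedy: pick C (covers 6 new) → pick B (covers 3 new) → pick F (covers 2 new). Total picks: 3.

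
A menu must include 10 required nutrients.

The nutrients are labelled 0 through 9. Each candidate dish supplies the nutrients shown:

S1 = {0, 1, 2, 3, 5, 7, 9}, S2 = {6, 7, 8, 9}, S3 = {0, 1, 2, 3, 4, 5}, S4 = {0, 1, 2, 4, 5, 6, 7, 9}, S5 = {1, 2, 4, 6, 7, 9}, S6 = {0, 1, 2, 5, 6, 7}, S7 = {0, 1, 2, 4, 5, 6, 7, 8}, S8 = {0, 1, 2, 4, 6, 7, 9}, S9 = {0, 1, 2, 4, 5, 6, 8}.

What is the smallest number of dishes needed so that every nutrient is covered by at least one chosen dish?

Take {S1, S7}. Their union is {0, 1, 2, 3, 4, 5, 6, 7, 8, 9}, which is all 10 nutrients.
No single dish has all 10 nutrients (the largest, S4, has 8), so 2 is optimal.

2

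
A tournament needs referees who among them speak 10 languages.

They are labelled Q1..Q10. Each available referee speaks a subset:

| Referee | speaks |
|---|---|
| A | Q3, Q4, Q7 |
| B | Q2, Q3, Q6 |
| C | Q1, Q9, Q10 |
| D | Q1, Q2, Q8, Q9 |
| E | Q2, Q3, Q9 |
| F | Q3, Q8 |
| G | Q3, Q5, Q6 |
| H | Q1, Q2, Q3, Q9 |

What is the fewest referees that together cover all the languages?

Take {A, C, D, G}. Their union is {Q1, Q2, Q3, Q4, Q5, Q6, Q7, Q8, Q9, Q10}, which is all 10 languages.
Only C contains Q10, so C is forced; the remaining 7 languages need at least 3 more referees (each remaining referee adds at most 3) — so at least 4 referees are needed, and 4 is optimal.

4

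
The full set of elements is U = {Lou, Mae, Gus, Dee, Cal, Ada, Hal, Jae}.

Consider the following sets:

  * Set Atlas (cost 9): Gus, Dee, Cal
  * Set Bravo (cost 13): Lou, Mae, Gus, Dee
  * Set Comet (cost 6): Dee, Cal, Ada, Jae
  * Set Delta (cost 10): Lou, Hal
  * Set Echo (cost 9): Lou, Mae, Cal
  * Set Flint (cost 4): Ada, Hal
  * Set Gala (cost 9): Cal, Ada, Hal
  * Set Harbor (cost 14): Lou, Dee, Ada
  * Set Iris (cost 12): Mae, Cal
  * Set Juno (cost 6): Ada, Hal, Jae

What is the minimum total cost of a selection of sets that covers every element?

Bravo, Comet, Flint together cover every element (Bravo ∪ Comet ∪ Flint = {Lou, Mae, Gus, Dee, Cal, Ada, Hal, Jae}); total cost 13 + 6 + 4 = 23.
No covering selection has total cost below 23.

23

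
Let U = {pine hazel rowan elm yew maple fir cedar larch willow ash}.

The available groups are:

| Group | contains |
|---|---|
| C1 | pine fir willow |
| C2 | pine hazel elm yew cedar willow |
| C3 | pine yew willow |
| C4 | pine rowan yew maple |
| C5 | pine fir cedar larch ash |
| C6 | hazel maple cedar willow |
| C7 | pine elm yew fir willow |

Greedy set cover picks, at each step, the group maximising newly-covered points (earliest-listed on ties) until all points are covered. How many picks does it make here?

Greedy: pick C2 (covers 6 new) → pick C5 (covers 3 new) → pick C4 (covers 2 new). Total picks: 3.

3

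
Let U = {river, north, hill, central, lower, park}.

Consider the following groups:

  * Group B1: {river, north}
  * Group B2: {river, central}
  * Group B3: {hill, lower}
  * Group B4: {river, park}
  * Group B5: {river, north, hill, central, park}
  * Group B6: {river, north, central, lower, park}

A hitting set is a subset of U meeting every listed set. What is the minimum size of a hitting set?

2

H = {river, hill} meets every group (each contains at least one member of H), and |H| = 2.
The groups B2, B3 are pairwise disjoint, so any hitting set needs a separate element for each — at least 2. Hence 2 is optimal.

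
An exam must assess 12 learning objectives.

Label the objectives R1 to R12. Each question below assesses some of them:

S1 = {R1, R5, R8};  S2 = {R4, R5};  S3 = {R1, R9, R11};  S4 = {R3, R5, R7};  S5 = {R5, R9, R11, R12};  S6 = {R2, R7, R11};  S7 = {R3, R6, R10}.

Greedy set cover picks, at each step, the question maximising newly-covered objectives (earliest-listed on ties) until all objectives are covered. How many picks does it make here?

5

Greedy: pick S5 (covers 4 new) → pick S7 (covers 3 new) → pick S1 (covers 2 new) → pick S6 (covers 2 new) → pick S2 (covers 1 new). Total picks: 5.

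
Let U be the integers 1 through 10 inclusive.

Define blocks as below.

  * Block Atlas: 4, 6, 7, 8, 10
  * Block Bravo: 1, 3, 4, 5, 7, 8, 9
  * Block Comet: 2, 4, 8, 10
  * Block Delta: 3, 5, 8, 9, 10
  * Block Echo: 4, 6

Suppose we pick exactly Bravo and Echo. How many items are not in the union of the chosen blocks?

2

Union of Bravo, Echo = {1, 3, 4, 5, 6, 7, 8, 9}.
Not covered: 2, 10 — 2 items.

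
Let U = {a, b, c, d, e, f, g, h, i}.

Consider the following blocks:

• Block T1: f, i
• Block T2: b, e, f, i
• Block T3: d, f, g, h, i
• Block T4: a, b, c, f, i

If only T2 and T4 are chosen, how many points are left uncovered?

Union of T2, T4 = {a, b, c, e, f, i}.
Not covered: d, g, h — 3 points.

3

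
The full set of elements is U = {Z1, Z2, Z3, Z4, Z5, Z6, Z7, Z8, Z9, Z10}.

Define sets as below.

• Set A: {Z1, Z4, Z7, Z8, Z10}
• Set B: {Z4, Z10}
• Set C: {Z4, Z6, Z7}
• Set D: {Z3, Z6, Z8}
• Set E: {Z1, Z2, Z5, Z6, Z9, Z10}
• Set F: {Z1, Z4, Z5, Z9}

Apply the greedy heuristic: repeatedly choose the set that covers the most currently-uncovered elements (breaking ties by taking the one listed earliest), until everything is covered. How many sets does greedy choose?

Greedy: pick E (covers 6 new) → pick A (covers 3 new) → pick D (covers 1 new). Total picks: 3.

3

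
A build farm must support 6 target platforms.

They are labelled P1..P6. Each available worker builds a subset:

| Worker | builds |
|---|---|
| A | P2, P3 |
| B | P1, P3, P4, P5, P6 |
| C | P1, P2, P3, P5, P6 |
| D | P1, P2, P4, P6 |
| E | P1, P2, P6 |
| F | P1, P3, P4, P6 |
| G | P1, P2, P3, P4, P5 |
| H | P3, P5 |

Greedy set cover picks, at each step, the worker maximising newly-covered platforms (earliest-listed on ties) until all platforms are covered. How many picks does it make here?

2

Greedy: pick B (covers 5 new) → pick A (covers 1 new). Total picks: 2.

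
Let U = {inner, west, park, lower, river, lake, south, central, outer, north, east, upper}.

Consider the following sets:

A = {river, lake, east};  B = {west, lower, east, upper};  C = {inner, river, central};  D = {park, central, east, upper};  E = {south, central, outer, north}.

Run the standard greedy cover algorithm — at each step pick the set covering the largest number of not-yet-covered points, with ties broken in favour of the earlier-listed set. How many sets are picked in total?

5

Greedy: pick B (covers 4 new) → pick E (covers 4 new) → pick A (covers 2 new) → pick C (covers 1 new) → pick D (covers 1 new). Total picks: 5.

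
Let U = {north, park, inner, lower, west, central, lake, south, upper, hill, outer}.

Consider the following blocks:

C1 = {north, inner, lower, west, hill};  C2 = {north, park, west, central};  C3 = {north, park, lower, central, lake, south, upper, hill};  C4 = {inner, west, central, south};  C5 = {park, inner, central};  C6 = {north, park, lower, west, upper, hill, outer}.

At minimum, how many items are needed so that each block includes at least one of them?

2

The 2 items {north, central} hit every block.
No single item lies in every block, so at least 2 are needed and 2 is optimal.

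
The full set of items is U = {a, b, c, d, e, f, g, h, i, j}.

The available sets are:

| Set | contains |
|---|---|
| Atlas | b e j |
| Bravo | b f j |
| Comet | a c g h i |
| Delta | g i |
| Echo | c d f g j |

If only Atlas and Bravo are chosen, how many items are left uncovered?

6

Union of Atlas, Bravo = {b, e, f, j}.
Not covered: a, c, d, g, h, i — 6 items.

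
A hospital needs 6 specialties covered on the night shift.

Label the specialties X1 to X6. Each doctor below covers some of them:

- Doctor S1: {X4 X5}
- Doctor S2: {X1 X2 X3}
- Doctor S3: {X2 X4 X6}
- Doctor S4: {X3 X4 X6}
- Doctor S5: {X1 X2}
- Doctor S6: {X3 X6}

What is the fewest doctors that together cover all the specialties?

3

S1 and S4 and S5 together: S1 ∪ S4 ∪ S5 = {X1, X2, X3, X4, X5, X6} — every specialty is covered.
Only S1 contains X5, so S1 is forced; the remaining 4 specialties need at least 2 more doctors (each remaining doctor adds at most 3) — so at least 3 doctors are needed, and 3 is optimal.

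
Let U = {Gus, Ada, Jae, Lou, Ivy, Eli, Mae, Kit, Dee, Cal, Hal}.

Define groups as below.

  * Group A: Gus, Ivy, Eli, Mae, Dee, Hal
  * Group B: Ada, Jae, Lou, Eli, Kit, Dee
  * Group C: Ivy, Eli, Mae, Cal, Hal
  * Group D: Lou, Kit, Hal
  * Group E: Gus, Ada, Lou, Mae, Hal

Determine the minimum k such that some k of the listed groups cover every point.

B, C, and E cover everything between them: the union {Gus, Ada, Jae, Lou, Ivy, Eli, Mae, Kit, Dee, Cal, Hal} is all of U.
Only B contains Jae, so B is forced; the remaining 5 points need at least 2 more groups (each remaining group adds at most 4) — so at least 3 groups are needed, and 3 is optimal.

3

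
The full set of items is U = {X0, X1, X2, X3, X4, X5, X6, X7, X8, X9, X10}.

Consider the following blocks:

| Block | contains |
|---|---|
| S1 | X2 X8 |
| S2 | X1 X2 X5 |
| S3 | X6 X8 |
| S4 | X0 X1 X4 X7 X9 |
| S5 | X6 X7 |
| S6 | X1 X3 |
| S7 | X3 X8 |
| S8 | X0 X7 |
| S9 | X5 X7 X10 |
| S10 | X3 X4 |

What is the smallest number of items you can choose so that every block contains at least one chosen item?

The 4 items {X2, X3, X6, X7} hit every block.
The blocks S2, S3, S8, S10 are pairwise disjoint, so any hitting set needs a separate item for each — at least 4. Hence 4 is optimal.

4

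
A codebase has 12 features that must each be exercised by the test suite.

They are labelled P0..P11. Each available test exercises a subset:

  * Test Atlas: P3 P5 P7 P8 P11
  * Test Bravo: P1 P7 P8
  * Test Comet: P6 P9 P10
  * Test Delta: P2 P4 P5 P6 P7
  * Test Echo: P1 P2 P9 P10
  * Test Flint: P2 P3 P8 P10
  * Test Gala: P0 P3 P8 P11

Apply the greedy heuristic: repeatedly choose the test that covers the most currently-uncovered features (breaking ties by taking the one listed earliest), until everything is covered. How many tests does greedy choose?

4

Greedy: pick Atlas (covers 5 new) → pick Echo (covers 4 new) → pick Delta (covers 2 new) → pick Gala (covers 1 new). Total picks: 4.
(The true minimum cover uses only 3 tests, so greedy is not optimal here.)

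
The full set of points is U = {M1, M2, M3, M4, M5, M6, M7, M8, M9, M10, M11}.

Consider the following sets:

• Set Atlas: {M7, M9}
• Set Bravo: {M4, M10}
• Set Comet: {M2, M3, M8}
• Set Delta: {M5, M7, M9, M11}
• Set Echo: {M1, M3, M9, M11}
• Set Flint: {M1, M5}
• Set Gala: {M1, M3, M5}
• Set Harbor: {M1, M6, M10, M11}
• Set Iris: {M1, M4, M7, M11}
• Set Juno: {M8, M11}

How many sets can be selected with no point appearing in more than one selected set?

Atlas, Bravo, Flint, Juno are pairwise disjoint (Atlas={M7,M9}; Bravo={M4,M10}; Flint={M1,M5}; Juno={M8,M11}).
Every remaining set overlaps one of these, and no 5 of the listed sets are pairwise disjoint, so 4 is the maximum.

4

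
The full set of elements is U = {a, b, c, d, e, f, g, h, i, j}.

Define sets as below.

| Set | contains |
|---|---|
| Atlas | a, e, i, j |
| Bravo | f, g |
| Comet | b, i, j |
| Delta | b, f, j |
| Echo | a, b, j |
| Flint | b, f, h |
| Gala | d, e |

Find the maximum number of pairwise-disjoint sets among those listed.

3

Bravo, Echo, Gala are pairwise disjoint (Bravo={f,g}; Echo={a,b,j}; Gala={d,e}).
Every remaining set overlaps one of these, and no 4 of the listed sets are pairwise disjoint, so 3 is the maximum.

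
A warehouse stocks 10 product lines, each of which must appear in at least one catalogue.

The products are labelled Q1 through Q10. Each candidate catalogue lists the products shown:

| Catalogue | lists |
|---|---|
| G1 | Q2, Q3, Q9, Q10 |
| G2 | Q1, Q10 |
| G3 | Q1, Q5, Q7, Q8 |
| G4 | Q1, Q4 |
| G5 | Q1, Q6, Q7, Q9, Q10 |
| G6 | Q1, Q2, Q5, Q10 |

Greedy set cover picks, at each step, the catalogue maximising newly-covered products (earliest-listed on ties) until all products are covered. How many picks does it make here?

Greedy: pick G5 (covers 5 new) → pick G1 (covers 2 new) → pick G3 (covers 2 new) → pick G4 (covers 1 new). Total picks: 4.

4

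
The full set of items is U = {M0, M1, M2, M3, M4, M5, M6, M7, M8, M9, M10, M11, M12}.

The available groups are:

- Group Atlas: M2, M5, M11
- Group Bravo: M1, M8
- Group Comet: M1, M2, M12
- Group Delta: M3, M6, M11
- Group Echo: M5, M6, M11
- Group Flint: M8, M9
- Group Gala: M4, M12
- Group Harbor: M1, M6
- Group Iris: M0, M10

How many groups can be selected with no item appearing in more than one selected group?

5

Atlas, Flint, Gala, Harbor, Iris are pairwise disjoint (Atlas={M2,M5,M11}; Flint={M8,M9}; Gala={M4,M12}; Harbor={M1,M6}; Iris={M0,M10}).
Every remaining group overlaps one of these, and no 6 of the listed groups are pairwise disjoint, so 5 is the maximum.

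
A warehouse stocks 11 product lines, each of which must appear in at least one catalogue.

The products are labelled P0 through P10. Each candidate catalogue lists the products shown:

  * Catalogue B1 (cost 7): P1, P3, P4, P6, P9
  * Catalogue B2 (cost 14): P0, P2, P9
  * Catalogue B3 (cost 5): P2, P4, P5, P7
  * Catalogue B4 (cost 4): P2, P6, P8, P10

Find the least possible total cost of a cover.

B1, B2, B3, B4 together cover every product (B1 ∪ B2 ∪ B3 ∪ B4 = {P0, P1, P2, P3, P4, P5, P6, P7, P8, P9, P10}); total cost 7 + 14 + 5 + 4 = 30.
No covering selection has total cost below 30.

30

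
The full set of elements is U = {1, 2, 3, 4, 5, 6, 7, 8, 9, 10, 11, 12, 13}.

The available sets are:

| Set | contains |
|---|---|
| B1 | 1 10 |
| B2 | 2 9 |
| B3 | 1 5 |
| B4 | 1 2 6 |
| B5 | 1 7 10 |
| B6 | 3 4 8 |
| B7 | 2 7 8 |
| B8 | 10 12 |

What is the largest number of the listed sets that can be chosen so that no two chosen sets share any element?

4

B2, B3, B6, B8 are pairwise disjoint (B2={2,9}; B3={1,5}; B6={3,4,8}; B8={10,12}).
Every remaining set overlaps one of these, and no 5 of the listed sets are pairwise disjoint, so 4 is the maximum.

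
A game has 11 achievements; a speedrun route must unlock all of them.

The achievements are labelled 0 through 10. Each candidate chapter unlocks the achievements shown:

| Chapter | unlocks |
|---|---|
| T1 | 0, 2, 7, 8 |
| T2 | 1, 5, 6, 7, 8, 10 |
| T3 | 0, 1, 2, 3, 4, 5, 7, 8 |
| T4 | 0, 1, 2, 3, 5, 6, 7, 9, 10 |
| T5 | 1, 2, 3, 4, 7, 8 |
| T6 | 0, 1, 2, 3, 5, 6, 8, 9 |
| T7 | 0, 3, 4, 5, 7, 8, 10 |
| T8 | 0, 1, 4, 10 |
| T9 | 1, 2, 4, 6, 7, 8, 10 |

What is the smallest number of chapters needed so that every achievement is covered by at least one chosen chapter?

2

T4 and T9 together: T4 ∪ T9 = {0, 1, 2, 3, 4, 5, 6, 7, 8, 9, 10} — every achievement is covered.
No single chapter has all 11 achievements (the largest, T4, has 9), so 2 is optimal.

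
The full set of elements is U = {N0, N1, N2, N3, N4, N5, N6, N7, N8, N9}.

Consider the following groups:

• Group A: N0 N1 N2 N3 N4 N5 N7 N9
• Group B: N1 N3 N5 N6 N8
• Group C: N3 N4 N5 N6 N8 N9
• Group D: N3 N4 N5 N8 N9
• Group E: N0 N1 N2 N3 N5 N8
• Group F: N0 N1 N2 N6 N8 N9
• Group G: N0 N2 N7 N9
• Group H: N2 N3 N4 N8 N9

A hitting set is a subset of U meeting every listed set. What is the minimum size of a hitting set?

2

The 2 elements {N0, N8} hit every group.
The groups B, G are pairwise disjoint, so any hitting set needs a separate element for each — at least 2. Hence 2 is optimal.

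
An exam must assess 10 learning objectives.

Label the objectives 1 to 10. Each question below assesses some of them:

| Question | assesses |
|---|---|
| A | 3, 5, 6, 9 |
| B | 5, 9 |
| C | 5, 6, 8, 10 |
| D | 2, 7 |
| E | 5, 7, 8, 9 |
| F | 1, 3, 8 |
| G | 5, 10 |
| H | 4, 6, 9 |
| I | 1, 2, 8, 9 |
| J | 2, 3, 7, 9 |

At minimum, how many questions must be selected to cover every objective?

4

C and D and F and H together: C ∪ D ∪ F ∪ H = {1, 2, 3, 4, 5, 6, 7, 8, 9, 10} — every objective is covered.
Only H contains 4, so H is forced; the remaining 7 objectives need at least 3 more questions (each remaining question adds at most 3) — so at least 4 questions are needed, and 4 is optimal.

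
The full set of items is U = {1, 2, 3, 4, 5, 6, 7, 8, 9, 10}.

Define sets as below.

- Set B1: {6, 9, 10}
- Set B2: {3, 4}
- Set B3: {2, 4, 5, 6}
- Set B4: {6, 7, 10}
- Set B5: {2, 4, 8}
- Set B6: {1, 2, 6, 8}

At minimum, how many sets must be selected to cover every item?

5

B1, B2, B3, B4, and B6 cover everything between them: the union {1, 2, 3, 4, 5, 6, 7, 8, 9, 10} is all of U.
No 4 of the 6 sets cover everything (all 15 combinations miss at least one item), so 5 is optimal.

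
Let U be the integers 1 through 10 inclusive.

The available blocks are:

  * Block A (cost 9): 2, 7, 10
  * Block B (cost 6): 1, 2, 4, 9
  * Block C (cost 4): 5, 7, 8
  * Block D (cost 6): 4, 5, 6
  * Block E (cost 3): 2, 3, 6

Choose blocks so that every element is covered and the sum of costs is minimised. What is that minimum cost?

22

A, B, C, E together cover every element (A ∪ B ∪ C ∪ E = {1, 2, 3, 4, 5, 6, 7, 8, 9, 10}); total cost 9 + 6 + 4 + 3 = 22.
No covering selection has total cost below 22.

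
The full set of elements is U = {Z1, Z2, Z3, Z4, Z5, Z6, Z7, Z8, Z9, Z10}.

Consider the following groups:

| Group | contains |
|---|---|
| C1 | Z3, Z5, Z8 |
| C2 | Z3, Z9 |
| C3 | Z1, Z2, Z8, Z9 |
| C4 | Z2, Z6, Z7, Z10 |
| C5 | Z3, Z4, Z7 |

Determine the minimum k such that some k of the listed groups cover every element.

4

C1 and C3 and C4 and C5 together: C1 ∪ C3 ∪ C4 ∪ C5 = {Z1, Z2, Z3, Z4, Z5, Z6, Z7, Z8, Z9, Z10} — every element is covered.
No 3 of the 5 groups cover everything (all 10 combinations miss at least one element), so 4 is optimal.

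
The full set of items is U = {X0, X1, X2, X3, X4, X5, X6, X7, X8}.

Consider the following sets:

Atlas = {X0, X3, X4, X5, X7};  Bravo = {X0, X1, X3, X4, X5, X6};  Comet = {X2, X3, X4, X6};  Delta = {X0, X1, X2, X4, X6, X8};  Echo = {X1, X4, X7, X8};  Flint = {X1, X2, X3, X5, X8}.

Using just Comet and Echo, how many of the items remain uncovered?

2

Union of Comet, Echo = {X1, X2, X3, X4, X6, X7, X8}.
Not covered: X0, X5 — 2 items.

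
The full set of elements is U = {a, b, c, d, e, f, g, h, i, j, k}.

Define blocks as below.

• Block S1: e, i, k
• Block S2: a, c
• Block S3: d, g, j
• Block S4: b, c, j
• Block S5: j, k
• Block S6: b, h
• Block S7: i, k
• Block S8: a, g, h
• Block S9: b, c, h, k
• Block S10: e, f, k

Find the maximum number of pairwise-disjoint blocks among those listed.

S2, S3, S6, S7 are pairwise disjoint (S2={a,c}; S3={d,g,j}; S6={b,h}; S7={i,k}).
Every remaining block overlaps one of these, and no 5 of the listed blocks are pairwise disjoint, so 4 is the maximum.

4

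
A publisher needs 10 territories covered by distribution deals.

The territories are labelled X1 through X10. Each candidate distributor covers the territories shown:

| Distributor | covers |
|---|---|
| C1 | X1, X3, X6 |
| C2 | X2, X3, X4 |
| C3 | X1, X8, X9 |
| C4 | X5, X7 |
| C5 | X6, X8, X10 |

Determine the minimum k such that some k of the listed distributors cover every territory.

4

Take {C2, C3, C4, C5}. Their union is {X1, X2, X3, X4, X5, X6, X7, X8, X9, X10}, which is all 10 territories.
Each distributor has at most 3 territories, and 3·3 = 9 < 10 — so at least 4 distributors are needed, and 4 is optimal.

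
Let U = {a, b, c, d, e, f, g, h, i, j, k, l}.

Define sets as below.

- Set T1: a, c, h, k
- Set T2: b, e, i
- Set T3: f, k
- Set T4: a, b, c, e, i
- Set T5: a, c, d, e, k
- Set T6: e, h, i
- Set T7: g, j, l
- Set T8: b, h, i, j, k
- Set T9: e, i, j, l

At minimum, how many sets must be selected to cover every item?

Take {T3, T5, T7, T8}. Their union is {a, b, c, d, e, f, g, h, i, j, k, l}, which is all 12 items.
No 3 of the 9 sets cover everything (all 84 combinations miss at least one item), so 4 is optimal.

4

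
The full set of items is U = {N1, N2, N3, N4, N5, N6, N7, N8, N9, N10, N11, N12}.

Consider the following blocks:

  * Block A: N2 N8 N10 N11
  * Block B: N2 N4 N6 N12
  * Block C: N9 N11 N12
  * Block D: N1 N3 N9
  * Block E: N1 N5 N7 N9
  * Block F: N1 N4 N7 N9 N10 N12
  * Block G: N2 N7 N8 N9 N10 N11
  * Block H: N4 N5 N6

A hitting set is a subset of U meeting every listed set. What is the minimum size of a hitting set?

The 3 items {N6, N9, N11} hit every block.
The blocks A, D, H are pairwise disjoint, so any hitting set needs a separate item for each — at least 3. Hence 3 is optimal.

3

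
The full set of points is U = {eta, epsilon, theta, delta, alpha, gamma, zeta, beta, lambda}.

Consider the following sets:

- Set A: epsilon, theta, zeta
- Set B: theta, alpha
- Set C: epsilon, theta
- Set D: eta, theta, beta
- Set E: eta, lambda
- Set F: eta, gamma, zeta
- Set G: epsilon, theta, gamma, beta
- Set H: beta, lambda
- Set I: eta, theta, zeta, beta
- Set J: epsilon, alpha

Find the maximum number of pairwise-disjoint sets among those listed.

3

B, F, H are pairwise disjoint (B={theta,alpha}; F={eta,gamma,zeta}; H={beta,lambda}).
Every remaining set overlaps one of these, and no 4 of the listed sets are pairwise disjoint, so 3 is the maximum.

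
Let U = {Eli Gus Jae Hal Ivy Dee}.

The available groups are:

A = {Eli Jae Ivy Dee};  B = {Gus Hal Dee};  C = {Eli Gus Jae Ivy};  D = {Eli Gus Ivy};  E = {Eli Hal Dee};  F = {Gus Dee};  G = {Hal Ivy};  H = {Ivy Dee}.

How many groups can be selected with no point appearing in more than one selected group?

2

F, G are pairwise disjoint (F={Gus,Dee}; G={Hal,Ivy}).
Every remaining group overlaps one of these, and no 3 of the listed groups are pairwise disjoint, so 2 is the maximum.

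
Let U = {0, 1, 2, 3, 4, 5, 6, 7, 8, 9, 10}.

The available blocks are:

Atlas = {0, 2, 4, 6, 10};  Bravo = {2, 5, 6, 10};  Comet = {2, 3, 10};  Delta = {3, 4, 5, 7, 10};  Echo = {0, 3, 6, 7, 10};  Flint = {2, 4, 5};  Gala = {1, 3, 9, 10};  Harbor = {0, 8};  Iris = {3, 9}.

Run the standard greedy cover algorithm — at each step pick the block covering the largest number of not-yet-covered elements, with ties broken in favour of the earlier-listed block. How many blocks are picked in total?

4

Greedy: pick Atlas (covers 5 new) → pick Delta (covers 3 new) → pick Gala (covers 2 new) → pick Harbor (covers 1 new). Total picks: 4.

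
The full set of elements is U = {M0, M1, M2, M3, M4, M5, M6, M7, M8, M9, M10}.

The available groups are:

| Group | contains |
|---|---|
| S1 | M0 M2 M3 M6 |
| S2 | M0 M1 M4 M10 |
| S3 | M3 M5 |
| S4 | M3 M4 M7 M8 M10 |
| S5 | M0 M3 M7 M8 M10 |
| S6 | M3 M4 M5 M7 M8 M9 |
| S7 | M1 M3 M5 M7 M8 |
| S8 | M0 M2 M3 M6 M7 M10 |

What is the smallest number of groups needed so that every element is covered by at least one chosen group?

Take {S2, S6, S8}. Their union is {M0, M1, M2, M3, M4, M5, M6, M7, M8, M9, M10}, which is all 11 elements.
Only S6 contains M9, so S6 is forced; the remaining 5 elements need at least 2 more groups (each remaining group adds at most 4) — so at least 3 groups are needed, and 3 is optimal.

3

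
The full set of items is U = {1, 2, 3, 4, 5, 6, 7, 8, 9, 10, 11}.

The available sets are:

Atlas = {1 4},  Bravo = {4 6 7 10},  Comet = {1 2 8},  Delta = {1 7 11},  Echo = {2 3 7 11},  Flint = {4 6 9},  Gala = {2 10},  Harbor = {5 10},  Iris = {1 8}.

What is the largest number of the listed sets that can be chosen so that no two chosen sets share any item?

4

Echo, Flint, Harbor, Iris are pairwise disjoint (Echo={2,3,7,11}; Flint={4,6,9}; Harbor={5,10}; Iris={1,8}).
Every remaining set overlaps one of these, and no 5 of the listed sets are pairwise disjoint, so 4 is the maximum.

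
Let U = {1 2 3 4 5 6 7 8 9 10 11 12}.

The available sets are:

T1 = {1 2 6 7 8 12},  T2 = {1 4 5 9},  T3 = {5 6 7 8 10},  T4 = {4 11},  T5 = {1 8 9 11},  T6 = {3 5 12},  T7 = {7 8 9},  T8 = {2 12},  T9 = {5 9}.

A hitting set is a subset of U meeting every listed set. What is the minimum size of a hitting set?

Take H = {7, 9, 11, 12}. Each listed set contains at least one of these, so H is a hitting set of size 4.
No choice of 3 items meets every set, so 4 is the minimum.

4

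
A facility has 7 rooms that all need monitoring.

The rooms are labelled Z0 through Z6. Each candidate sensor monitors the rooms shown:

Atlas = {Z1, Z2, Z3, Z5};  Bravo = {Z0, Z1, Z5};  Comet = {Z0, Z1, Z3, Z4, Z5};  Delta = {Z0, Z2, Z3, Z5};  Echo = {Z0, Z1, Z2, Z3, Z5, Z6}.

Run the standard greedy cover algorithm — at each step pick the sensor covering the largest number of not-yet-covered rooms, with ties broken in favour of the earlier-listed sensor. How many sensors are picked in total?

Greedy: pick Echo (covers 6 new) → pick Comet (covers 1 new). Total picks: 2.

2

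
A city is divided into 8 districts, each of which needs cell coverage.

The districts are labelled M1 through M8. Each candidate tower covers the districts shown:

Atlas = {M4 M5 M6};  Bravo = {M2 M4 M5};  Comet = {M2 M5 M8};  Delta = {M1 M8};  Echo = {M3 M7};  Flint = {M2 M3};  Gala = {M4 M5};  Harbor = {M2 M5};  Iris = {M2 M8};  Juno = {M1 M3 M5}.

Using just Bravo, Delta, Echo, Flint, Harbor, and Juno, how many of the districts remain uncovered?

1

Union of Bravo, Delta, Echo, Flint, Harbor, Juno = {M1, M2, M3, M4, M5, M7, M8}.
Not covered: M6 — 1 district.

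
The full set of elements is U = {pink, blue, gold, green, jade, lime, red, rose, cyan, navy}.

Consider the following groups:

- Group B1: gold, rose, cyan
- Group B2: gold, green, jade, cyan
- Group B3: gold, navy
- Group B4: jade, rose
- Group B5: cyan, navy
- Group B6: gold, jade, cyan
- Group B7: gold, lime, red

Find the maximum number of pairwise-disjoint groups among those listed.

3

B4, B5, B7 are pairwise disjoint (B4={jade,rose}; B5={cyan,navy}; B7={gold,lime,red}).
Every remaining group overlaps one of these, and no 4 of the listed groups are pairwise disjoint, so 3 is the maximum.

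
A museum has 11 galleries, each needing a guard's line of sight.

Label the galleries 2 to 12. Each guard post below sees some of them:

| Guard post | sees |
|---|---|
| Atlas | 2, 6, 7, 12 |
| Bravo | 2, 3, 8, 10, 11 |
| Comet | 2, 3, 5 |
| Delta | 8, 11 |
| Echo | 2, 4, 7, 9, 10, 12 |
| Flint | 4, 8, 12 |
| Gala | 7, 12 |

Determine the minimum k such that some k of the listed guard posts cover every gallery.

4

Atlas and Bravo and Comet and Echo together: Atlas ∪ Bravo ∪ Comet ∪ Echo = {2, 3, 4, 5, 6, 7, 8, 9, 10, 11, 12} — every gallery is covered.
No 3 of the 7 guard posts cover everything (all 35 combinations miss at least one gallery), so 4 is optimal.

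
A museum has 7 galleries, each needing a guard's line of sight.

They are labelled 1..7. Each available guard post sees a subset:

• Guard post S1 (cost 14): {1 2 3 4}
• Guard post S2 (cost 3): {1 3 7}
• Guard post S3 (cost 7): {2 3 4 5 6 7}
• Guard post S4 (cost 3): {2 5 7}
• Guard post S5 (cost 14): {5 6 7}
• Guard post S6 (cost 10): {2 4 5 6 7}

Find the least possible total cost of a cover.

10

S2, S3 together cover every gallery (S2 ∪ S3 = {1, 2, 3, 4, 5, 6, 7}); total cost 3 + 7 = 10.
The greedy pick S2, S4, S3 costs 13; no covering selection beats 10.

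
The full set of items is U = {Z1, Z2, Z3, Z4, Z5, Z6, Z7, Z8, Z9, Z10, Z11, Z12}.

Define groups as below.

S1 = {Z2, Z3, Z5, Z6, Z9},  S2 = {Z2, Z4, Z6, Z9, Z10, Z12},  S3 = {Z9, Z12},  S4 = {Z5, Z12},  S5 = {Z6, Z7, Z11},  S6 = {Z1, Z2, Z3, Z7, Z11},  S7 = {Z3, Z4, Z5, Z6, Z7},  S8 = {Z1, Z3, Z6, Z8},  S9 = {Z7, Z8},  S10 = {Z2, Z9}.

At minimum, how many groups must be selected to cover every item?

4

S2, S5, S7, and S8 cover everything between them: the union {Z1, Z2, Z3, Z4, Z5, Z6, Z7, Z8, Z9, Z10, Z11, Z12} is all of U.
No 3 of the 10 groups cover everything (all 120 combinations miss at least one item), so 4 is optimal.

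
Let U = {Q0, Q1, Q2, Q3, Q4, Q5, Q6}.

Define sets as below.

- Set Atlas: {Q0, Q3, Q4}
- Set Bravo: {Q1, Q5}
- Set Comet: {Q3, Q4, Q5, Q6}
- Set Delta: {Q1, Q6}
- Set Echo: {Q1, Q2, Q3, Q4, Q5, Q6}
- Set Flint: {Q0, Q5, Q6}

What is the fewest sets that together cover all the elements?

Take {Echo, Flint}. Their union is {Q0, Q1, Q2, Q3, Q4, Q5, Q6}, which is all 7 elements.
No single set has all 7 elements (the largest, Echo, has 6), so 2 is optimal.

2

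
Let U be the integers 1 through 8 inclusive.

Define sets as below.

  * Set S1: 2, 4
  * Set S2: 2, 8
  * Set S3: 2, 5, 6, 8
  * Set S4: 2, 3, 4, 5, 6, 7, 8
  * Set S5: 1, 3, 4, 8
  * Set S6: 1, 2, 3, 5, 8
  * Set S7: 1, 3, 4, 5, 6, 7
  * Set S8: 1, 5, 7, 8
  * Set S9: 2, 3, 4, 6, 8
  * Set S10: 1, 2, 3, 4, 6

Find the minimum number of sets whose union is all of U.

S4 and S8 cover everything between them: the union {1, 2, 3, 4, 5, 6, 7, 8} is all of U.
No single set has all 8 points (the largest, S4, has 7), so 2 is optimal.

2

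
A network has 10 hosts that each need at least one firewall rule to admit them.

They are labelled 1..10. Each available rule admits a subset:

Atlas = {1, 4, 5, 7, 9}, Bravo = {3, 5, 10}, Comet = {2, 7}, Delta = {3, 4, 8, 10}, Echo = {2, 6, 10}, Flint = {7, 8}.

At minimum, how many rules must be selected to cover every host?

Atlas and Delta and Echo together: Atlas ∪ Delta ∪ Echo = {1, 2, 3, 4, 5, 6, 7, 8, 9, 10} — every host is covered.
Only Atlas contains 1, so Atlas is forced; the remaining 5 hosts need at least 2 more rules (each remaining rule adds at most 3) — so at least 3 rules are needed, and 3 is optimal.

3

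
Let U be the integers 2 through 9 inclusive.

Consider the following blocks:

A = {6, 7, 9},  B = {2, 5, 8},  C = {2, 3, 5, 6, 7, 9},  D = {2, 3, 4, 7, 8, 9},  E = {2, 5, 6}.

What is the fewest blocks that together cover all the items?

C and D together: C ∪ D = {2, 3, 4, 5, 6, 7, 8, 9} — every item is covered.
No single block has all 8 items (the largest, C, has 6), so 2 is optimal.

2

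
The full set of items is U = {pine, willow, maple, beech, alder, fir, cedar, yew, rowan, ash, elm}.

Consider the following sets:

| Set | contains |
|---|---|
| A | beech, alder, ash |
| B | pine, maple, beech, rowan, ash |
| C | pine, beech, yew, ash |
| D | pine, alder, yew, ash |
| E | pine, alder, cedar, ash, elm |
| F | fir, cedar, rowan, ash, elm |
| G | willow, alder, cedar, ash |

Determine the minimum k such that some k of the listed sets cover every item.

B, D, F, and G cover everything between them: the union {pine, willow, maple, beech, alder, fir, cedar, yew, rowan, ash, elm} is all of U.
No 3 of the 7 sets cover everything (all 35 combinations miss at least one item), so 4 is optimal.

4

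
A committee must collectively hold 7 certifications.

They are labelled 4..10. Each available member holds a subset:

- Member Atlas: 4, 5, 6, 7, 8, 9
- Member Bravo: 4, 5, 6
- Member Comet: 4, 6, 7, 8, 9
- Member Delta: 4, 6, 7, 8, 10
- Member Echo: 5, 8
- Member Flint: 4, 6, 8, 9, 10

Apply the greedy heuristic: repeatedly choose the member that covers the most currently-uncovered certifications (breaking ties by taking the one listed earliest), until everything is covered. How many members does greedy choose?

Greedy: pick Atlas (covers 6 new) → pick Delta (covers 1 new). Total picks: 2.

2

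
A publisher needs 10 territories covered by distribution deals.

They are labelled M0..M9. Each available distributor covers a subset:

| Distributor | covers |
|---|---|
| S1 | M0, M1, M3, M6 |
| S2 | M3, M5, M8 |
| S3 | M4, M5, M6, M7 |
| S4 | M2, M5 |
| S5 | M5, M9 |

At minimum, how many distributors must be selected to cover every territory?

S1 and S2 and S3 and S4 and S5 together: S1 ∪ S2 ∪ S3 ∪ S4 ∪ S5 = {M0, M1, M2, M3, M4, M5, M6, M7, M8, M9} — every territory is covered.
No 4 of the 5 distributors cover everything (all 5 combinations miss at least one territory), so 5 is optimal.

5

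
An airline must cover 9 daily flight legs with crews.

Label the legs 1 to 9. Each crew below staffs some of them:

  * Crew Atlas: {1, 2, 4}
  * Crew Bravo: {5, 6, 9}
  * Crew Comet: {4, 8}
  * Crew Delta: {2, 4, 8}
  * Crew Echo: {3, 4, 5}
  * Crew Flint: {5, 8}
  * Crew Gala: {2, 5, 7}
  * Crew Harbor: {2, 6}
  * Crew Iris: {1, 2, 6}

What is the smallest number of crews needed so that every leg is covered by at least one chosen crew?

5

Take {Atlas, Bravo, Comet, Echo, Gala}. Their union is {1, 2, 3, 4, 5, 6, 7, 8, 9}, which is all 9 legs.
No 4 of the 9 crews cover everything (all 126 combinations miss at least one leg), so 5 is optimal.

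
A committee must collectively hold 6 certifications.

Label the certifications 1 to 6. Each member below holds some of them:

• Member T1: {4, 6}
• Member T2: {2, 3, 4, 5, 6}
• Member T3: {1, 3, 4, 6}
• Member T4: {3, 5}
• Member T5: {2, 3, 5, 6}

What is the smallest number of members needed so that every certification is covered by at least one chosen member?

T3 and T5 together: T3 ∪ T5 = {1, 2, 3, 4, 5, 6} — every certification is covered.
No single member has all 6 certifications (the largest, T2, has 5), so 2 is optimal.

2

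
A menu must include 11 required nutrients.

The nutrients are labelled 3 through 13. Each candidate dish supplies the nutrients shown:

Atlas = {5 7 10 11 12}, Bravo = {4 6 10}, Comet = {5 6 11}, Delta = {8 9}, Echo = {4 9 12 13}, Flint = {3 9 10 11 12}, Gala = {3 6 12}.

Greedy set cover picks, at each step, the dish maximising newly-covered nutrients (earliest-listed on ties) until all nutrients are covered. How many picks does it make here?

Greedy: pick Atlas (covers 5 new) → pick Echo (covers 3 new) → pick Gala (covers 2 new) → pick Delta (covers 1 new). Total picks: 4.

4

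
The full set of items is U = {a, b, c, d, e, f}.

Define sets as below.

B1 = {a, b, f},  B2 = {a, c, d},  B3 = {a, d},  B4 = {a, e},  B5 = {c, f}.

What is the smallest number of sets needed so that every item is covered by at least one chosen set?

B1, B2, and B4 cover everything between them: the union {a, b, c, d, e, f} is all of U.
Only B1 contains b, so B1 is forced; the remaining 3 items need at least 2 more sets (each remaining set adds at most 2) — so at least 3 sets are needed, and 3 is optimal.

3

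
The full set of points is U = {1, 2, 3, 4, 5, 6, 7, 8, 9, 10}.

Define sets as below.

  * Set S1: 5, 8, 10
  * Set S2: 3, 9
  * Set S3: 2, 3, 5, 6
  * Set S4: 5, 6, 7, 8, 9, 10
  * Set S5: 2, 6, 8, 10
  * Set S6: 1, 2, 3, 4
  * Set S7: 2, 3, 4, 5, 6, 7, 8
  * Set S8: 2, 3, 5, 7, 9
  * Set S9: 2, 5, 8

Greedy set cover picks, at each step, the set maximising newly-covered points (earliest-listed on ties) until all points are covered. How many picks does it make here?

Greedy: pick S7 (covers 7 new) → pick S4 (covers 2 new) → pick S6 (covers 1 new). Total picks: 3.
(The true minimum cover uses only 2 sets, so greedy is not optimal here.)

3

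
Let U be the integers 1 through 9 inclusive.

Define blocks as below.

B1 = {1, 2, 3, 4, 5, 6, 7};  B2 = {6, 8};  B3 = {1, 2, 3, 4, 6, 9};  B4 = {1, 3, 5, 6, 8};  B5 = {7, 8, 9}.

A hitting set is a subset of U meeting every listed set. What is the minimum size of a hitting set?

2

The 2 items {2, 8} hit every block.
No single item lies in every block, so at least 2 are needed and 2 is optimal.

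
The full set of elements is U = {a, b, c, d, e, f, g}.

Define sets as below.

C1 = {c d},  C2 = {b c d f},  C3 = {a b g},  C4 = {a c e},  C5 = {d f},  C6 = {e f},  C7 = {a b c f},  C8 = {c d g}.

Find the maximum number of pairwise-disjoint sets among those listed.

C1, C3, C6 are pairwise disjoint (C1={c,d}; C3={a,b,g}; C6={e,f}).
Every remaining set overlaps one of these, and no 4 of the listed sets are pairwise disjoint, so 3 is the maximum.

3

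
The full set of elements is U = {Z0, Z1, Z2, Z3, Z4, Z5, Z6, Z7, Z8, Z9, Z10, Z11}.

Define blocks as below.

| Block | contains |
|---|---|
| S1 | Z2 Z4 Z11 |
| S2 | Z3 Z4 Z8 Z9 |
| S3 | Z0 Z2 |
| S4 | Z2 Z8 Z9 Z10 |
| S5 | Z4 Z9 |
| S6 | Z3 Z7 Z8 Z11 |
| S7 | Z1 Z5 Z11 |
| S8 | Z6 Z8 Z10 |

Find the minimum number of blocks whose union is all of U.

Take {S2, S3, S6, S7, S8}. Their union is {Z0, Z1, Z2, Z3, Z4, Z5, Z6, Z7, Z8, Z9, Z10, Z11}, which is all 12 elements.
No 4 of the 8 blocks cover everything (all 70 combinations miss at least one element), so 5 is optimal.

5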